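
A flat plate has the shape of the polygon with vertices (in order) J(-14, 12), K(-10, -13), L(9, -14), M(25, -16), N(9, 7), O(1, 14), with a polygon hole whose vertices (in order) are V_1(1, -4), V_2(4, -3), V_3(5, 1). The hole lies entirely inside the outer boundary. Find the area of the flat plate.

700

Outer boundary:
Apply the surveyor's formula: 2A = Σ (x_i·y_{i+1} − x_{i+1}·y_i), indices taken mod 6.
Σ = (302) + (257) + (206) + (319) + (119) + (208) = 1411
Area = |Σ|/2 = 705.5.
Hole:
Apply Gauss's area formula: 2A = Σ (x_i·y_{i+1} − x_{i+1}·y_i), indices taken mod 3.
Σ = (13) + (19) + (-21) = 11
Area = |Σ|/2 = 5.5.
Net area = 705.5 − 5.5 = 700.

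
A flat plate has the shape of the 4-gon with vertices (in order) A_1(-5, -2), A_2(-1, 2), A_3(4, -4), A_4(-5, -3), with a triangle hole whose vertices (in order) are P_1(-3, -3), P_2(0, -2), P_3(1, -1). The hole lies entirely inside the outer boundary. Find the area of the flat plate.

25.5

Outer boundary:
Apply the shoelace formula: 2A = Σ (x_i·y_{i+1} − x_{i+1}·y_i), indices taken mod 4.
Σ = (-12) + (-4) + (-32) + (-5) = -53
Area = |Σ|/2 = 26.5.
Hole:
Apply the shoelace (surveyor's) formula: 2A = Σ (x_i·y_{i+1} − x_{i+1}·y_i), indices taken mod 3.
Σ = (6) + (2) + (-6) = 2
Area = |Σ|/2 = 1.
Net area = 26.5 − 1 = 25.5.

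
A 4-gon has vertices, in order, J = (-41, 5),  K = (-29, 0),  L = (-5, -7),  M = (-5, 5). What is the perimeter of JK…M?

|JK| = √((12)² + (-5)²) = √169 = 13
|KL| = √((24)² + (-7)²) = √625 = 25
|LM| = √((0)² + (12)²) = √144 = 12
|MJ| = √((-36)² + (0)²) = √1296 = 36
Perimeter = 13 + 25 + 12 + 36 = 86.

86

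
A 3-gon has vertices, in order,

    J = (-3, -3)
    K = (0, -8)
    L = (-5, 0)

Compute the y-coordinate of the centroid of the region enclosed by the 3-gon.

Apply Gauss's area formula. First the cross-terms c_i = x_i·y_{i+1} − x_{i+1}·y_i:
  24, -40, 15  ⇒  2A = -1, A = -0.5.
Then Σ (y_i + y_{i+1})·c_i = 11, so ȳ = 11 / (6·(-0.5)) = -11/3.

-11/3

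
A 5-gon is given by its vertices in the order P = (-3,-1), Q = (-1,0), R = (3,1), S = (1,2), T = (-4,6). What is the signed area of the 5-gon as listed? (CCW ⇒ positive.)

19.5

Apply the surveyor's formula: 2A = Σ (x_i·y_{i+1} − x_{i+1}·y_i), indices taken mod 5.
Σ = (-1) + (-1) + (5) + (14) + (22) = 39
Signed area = Σ/2 = 19.5 (positive ⇒ counter-clockwise traversal).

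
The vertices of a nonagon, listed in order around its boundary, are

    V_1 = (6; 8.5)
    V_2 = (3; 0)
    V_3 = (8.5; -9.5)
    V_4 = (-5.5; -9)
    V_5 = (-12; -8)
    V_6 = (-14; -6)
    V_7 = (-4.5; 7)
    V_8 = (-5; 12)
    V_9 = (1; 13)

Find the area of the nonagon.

288.625

Σ = (-25.5) + (-28.5) + (-128.75) + (-64) + (-40) + (-125) + (-19) + (-77) + (-69.5) = -577.25
Area = |Σ|/2 = 288.625.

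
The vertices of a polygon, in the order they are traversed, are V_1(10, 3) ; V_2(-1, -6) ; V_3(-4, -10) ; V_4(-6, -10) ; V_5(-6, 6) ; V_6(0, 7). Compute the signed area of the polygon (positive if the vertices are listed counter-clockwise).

-149.5

Σ = (-57) + (-14) + (-20) + (-96) + (-42) + (-70) = -299
Signed area = Σ/2 = -149.5 (negative ⇒ clockwise traversal).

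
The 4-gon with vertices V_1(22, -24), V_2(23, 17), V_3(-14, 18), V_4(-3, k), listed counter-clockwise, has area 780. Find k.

Write out the shoelace sum; only the two edges meeting at V_4 involve k:
2·Area = [((-14)·k − (-3)·18) + ((-3)·(-24) − 22·k)] + 1578
       = -36·k + 1704 = 1560
⇒ k = 4.

4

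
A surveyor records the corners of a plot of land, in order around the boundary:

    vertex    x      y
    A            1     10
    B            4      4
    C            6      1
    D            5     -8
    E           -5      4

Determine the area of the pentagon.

Apply Gauss's area formula: 2A = Σ (x_i·y_{i+1} − x_{i+1}·y_i), indices taken mod 5.
Cross-terms: -36, -20, -53, -20, -54  ⇒  Σ = -183
Area = |Σ|/2 = 91.5.

91.5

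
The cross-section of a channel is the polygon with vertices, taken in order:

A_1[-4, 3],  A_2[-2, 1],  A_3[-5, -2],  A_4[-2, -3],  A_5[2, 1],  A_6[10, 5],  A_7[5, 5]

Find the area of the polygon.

Apply the shoelace formula: 2A = Σ (x_i·y_{i+1} − x_{i+1}·y_i), indices taken mod 7.
Σ = (2) + (9) + (11) + (4) + (0) + (25) + (35) = 86
Area = |Σ|/2 = 43.

43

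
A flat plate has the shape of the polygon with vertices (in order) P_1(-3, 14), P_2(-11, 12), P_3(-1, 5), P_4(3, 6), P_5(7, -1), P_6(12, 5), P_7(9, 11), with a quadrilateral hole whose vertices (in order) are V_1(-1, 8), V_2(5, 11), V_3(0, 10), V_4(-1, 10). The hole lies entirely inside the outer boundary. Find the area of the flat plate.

145.5

Outer boundary:
Cross-terms: 118, -43, -21, -45, 47, 87, 159  ⇒  Σ = 302
Area = |Σ|/2 = 151.
Hole:
Apply Gauss's area formula: 2A = Σ (x_i·y_{i+1} − x_{i+1}·y_i), indices taken mod 4.
Σ = (-51) + (50) + (10) + (2) = 11
Area = |Σ|/2 = 5.5.
Net area = 151 − 5.5 = 145.5.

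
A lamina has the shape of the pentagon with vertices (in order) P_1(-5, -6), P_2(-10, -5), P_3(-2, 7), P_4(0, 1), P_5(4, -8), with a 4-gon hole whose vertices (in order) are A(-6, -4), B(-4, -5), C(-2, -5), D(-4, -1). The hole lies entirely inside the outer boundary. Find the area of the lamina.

84.5

Outer boundary:
Σ = (-35) + (-80) + (-2) + (-4) + (-64) = -185
Area = |Σ|/2 = 92.5.
Hole:
Apply the shoelace (surveyor's) formula: 2A = Σ (x_i·y_{i+1} − x_{i+1}·y_i), indices taken mod 4.
Cross-terms: 14, 10, -18, 10  ⇒  Σ = 16
Area = |Σ|/2 = 8.
Net area = 92.5 − 8 = 84.5.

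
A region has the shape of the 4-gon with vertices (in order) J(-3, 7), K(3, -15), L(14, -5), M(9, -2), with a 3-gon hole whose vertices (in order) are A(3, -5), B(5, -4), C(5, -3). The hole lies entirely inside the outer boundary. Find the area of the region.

Outer boundary:
Σ = (24) + (195) + (17) + (57) = 293
Area = |Σ|/2 = 146.5.
Hole:
Apply the shoelace formula: 2A = Σ (x_i·y_{i+1} − x_{i+1}·y_i), indices taken mod 3.
Cross-terms: 13, 5, -16  ⇒  Σ = 2
Area = |Σ|/2 = 1.
Net area = 146.5 − 1 = 145.5.

145.5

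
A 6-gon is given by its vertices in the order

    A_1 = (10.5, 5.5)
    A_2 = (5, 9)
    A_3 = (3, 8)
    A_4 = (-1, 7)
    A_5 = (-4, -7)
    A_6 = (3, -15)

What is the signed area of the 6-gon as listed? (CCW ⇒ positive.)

199.5

Cross-terms: 67, 13, 29, 35, 81, 174  ⇒  Σ = 399
Signed area = Σ/2 = 199.5 (positive ⇒ counter-clockwise traversal).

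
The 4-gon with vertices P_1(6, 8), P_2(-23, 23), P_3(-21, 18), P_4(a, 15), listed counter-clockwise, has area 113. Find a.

-24

Write out the shoelace sum; only the two edges meeting at P_4 involve a:
2·Area = [((-21)·15 − a·18) + (a·8 − 6·15)] + 391
       = -10·a + -14 = 226
⇒ a = -24.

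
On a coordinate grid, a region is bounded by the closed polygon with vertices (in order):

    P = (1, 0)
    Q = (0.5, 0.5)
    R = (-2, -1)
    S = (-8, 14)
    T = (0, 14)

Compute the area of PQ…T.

Σ = (0.5) + (0.5) + (-36) + (-112) + (-14) = -161
Area = |Σ|/2 = 80.5.

80.5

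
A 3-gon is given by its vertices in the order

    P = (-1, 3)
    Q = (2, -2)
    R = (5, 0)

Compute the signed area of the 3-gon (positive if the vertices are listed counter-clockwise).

Cross-terms: -4, 10, 15  ⇒  Σ = 21
Signed area = Σ/2 = 10.5 (positive ⇒ counter-clockwise traversal).

10.5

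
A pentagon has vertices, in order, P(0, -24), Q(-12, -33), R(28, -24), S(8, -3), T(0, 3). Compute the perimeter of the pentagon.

|PQ| = √((-12)² + (-9)²) = √225 = 15
|QR| = √((40)² + (9)²) = √1681 = 41
|RS| = √((-20)² + (21)²) = √841 = 29
|ST| = √((-8)² + (6)²) = √100 = 10
|TP| = √((0)² + (-27)²) = √729 = 27
Perimeter = 15 + 41 + 29 + 10 + 27 = 122.

122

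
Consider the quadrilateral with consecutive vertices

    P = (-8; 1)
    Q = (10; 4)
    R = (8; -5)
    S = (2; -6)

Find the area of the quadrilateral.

104

Σ = (-42) + (-82) + (-38) + (-46) = -208
Area = |Σ|/2 = 104.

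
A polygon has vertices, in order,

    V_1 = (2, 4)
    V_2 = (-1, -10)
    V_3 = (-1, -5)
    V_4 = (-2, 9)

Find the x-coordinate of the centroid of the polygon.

-17/66

Apply the shoelace formula. First the cross-terms c_i = x_i·y_{i+1} − x_{i+1}·y_i:
  -16, -5, -19, -26  ⇒  2A = -66, A = -33.
Then Σ (x_i + x_{i+1})·c_i = 51, so x̄ = 51 / (6·(-33)) = -17/66.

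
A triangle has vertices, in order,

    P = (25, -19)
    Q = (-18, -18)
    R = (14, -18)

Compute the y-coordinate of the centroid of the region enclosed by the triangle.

-55/3

Apply the shoelace (surveyor's) formula. First the cross-terms c_i = x_i·y_{i+1} − x_{i+1}·y_i:
  -792, 576, 184  ⇒  2A = -32, A = -16.
Then Σ (y_i + y_{i+1})·c_i = 1760, so ȳ = 1760 / (6·(-16)) = -55/3.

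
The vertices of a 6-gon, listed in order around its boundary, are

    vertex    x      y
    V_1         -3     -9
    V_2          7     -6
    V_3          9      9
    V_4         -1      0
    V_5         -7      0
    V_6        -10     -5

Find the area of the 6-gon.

Apply the surveyor's formula: 2A = Σ (x_i·y_{i+1} − x_{i+1}·y_i), indices taken mod 6.
Σ = (81) + (117) + (9) + (0) + (35) + (75) = 317
Area = |Σ|/2 = 158.5.

158.5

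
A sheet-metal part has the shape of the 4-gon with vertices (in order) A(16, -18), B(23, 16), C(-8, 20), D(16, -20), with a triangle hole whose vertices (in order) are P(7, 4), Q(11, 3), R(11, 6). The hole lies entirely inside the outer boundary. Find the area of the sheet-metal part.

Outer boundary:
Apply the shoelace formula: 2A = Σ (x_i·y_{i+1} − x_{i+1}·y_i), indices taken mod 4.
Σ = (670) + (588) + (-160) + (32) = 1130
Area = |Σ|/2 = 565.
Hole:
Apply the shoelace formula: 2A = Σ (x_i·y_{i+1} − x_{i+1}·y_i), indices taken mod 3.
Σ = (-23) + (33) + (2) = 12
Area = |Σ|/2 = 6.
Net area = 565 − 6 = 559.

559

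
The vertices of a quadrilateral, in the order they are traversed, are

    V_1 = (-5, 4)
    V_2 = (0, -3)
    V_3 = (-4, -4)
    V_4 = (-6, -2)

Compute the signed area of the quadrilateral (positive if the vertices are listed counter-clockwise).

Apply the surveyor's formula: 2A = Σ (x_i·y_{i+1} − x_{i+1}·y_i), indices taken mod 4.
Σ = (15) + (-12) + (-16) + (-34) = -47
Signed area = Σ/2 = -23.5 (negative ⇒ clockwise traversal).

-23.5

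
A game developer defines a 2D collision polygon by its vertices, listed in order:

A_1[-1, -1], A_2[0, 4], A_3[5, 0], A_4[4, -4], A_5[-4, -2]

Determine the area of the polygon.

Apply Gauss's area formula: 2A = Σ (x_i·y_{i+1} − x_{i+1}·y_i), indices taken mod 5.
Σ = (-4) + (-20) + (-20) + (-24) + (2) = -66
Area = |Σ|/2 = 33.

33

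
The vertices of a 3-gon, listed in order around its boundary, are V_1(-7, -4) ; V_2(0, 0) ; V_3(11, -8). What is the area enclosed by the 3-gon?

Apply the surveyor's formula: 2A = Σ (x_i·y_{i+1} − x_{i+1}·y_i), indices taken mod 3.
Σ = (0) + (0) + (-100) = -100
Area = |Σ|/2 = 50.

50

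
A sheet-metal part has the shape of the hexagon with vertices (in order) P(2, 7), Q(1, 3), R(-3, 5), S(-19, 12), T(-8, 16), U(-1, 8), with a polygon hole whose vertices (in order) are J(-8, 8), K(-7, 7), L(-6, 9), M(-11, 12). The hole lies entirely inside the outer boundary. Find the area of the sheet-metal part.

96.5

Outer boundary:
Apply Gauss's area formula: 2A = Σ (x_i·y_{i+1} − x_{i+1}·y_i), indices taken mod 6.
P→Q: (2)(3) − (1)(7) = -1
Q→R: (1)(5) − (-3)(3) = 14
R→S: (-3)(12) − (-19)(5) = 59
S→T: (-19)(16) − (-8)(12) = -208
T→U: (-8)(8) − (-1)(16) = -48
U→P: (-1)(7) − (2)(8) = -23
Σ = -207
Area = |Σ|/2 = 103.5.
Hole:
Cross-terms: 0, -21, 27, 8  ⇒  Σ = 14
Area = |Σ|/2 = 7.
Net area = 103.5 − 7 = 96.5.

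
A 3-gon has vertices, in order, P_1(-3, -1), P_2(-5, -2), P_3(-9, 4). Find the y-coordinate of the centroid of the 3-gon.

Apply the shoelace formula. First the cross-terms c_i = x_i·y_{i+1} − x_{i+1}·y_i:
  1, -38, 21  ⇒  2A = -16, A = -8.
Then Σ (y_i + y_{i+1})·c_i = -16, so ȳ = -16 / (6·(-8)) = 1/3.

1/3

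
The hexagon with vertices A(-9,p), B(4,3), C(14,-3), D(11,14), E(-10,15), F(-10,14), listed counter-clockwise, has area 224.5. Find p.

10

Write out the shoelace sum; only the two edges meeting at A involve p:
2·Area = [((-10)·p − (-9)·14) + ((-9)·3 − 4·p)] + 490
       = -14·p + 589 = 449
⇒ p = 10.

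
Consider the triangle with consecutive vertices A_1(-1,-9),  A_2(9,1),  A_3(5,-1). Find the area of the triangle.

Σ = (80) + (-14) + (-46) = 20
Area = |Σ|/2 = 10.

10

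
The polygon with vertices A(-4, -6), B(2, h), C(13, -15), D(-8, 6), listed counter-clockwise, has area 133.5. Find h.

Write out the shoelace sum; only the two edges meeting at B involve h:
2·Area = [((-4)·h − 2·(-6)) + (2·(-15) − 13·h)] + 30
       = -17·h + 12 = 267
⇒ h = -15.

-15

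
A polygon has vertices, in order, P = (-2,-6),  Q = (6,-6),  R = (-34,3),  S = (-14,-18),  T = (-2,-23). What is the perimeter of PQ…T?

108

|PQ| = √((8)² + (0)²) = √64 = 8
|QR| = √((-40)² + (9)²) = √1681 = 41
|RS| = √((20)² + (-21)²) = √841 = 29
|ST| = √((12)² + (-5)²) = √169 = 13
|TP| = √((0)² + (17)²) = √289 = 17
Perimeter = 8 + 41 + 29 + 13 + 17 = 108.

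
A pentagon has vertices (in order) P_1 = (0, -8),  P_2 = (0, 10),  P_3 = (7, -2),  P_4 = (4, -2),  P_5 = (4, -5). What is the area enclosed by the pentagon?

Apply Gauss's area formula: 2A = Σ (x_i·y_{i+1} − x_{i+1}·y_i), indices taken mod 5.
Σ = (0) + (-70) + (-6) + (-12) + (-32) = -120
Area = |Σ|/2 = 60.

60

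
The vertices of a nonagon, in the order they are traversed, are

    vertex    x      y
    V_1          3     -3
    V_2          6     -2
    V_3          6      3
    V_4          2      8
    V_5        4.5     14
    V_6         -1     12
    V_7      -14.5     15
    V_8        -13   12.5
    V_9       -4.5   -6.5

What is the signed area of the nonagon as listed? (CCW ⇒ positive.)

Apply the shoelace (surveyor's) formula: 2A = Σ (x_i·y_{i+1} − x_{i+1}·y_i), indices taken mod 9.
Cross-terms: 12, 30, 42, -8, 68, 159, 13.75, 140.75, 33  ⇒  Σ = 490.5
Signed area = Σ/2 = 245.25 (positive ⇒ counter-clockwise traversal).

245.25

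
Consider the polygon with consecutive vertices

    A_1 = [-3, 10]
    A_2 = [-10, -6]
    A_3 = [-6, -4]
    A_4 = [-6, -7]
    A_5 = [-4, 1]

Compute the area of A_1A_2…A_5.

34.5

Cross-terms: 118, 4, 18, -34, -37  ⇒  Σ = 69
Area = |Σ|/2 = 34.5.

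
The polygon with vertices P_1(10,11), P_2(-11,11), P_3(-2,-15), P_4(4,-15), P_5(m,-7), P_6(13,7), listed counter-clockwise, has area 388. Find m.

6

Write out the shoelace sum; only the two edges meeting at P_5 involve m:
2·Area = [(4·(-7) − m·(-15)) + (m·7 − 13·(-7))] + 581
       = 22·m + 644 = 776
⇒ m = 6.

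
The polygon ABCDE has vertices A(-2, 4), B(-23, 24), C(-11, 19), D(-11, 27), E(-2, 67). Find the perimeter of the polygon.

|AB| = √((-21)² + (20)²) = √841 = 29
|BC| = √((12)² + (-5)²) = √169 = 13
|CD| = √((0)² + (8)²) = √64 = 8
|DE| = √((9)² + (40)²) = √1681 = 41
|EA| = √((0)² + (-63)²) = √3969 = 63
Perimeter = 29 + 13 + 8 + 41 + 63 = 154.

154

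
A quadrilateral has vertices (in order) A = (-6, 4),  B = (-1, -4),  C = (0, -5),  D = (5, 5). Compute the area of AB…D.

54

Apply the shoelace (surveyor's) formula: 2A = Σ (x_i·y_{i+1} − x_{i+1}·y_i), indices taken mod 4.
Σ = (28) + (5) + (25) + (50) = 108
Area = |Σ|/2 = 54.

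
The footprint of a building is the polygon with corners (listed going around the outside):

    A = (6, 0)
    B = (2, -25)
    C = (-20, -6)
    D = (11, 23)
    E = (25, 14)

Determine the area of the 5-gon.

Apply the surveyor's formula: 2A = Σ (x_i·y_{i+1} − x_{i+1}·y_i), indices taken mod 5.
A→B: (6)(-25) − (2)(0) = -150
B→C: (2)(-6) − (-20)(-25) = -512
C→D: (-20)(23) − (11)(-6) = -394
D→E: (11)(14) − (25)(23) = -421
E→A: (25)(0) − (6)(14) = -84
Σ = -1561
Area = |Σ|/2 = 780.5.

780.5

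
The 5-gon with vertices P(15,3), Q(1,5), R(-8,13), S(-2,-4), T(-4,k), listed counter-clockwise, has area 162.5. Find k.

Write out the shoelace sum; only the two edges meeting at T involve k:
2·Area = [((-2)·k − (-4)·(-4)) + ((-4)·3 − 15·k)] + 183
       = -17·k + 155 = 325
⇒ k = -10.

-10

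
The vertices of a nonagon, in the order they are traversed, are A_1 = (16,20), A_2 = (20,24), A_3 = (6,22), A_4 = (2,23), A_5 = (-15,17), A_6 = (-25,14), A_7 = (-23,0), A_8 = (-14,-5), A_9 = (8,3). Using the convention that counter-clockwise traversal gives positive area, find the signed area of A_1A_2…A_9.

757.5

Apply the surveyor's formula: 2A = Σ (x_i·y_{i+1} − x_{i+1}·y_i), indices taken mod 9.
Σ = (-16) + (296) + (94) + (379) + (215) + (322) + (115) + (-2) + (112) = 1515
Signed area = Σ/2 = 757.5 (positive ⇒ counter-clockwise traversal).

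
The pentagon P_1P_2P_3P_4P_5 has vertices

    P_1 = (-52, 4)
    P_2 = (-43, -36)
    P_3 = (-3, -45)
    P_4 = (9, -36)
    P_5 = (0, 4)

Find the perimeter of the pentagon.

|P_1P_2| = √((9)² + (-40)²) = √1681 = 41
|P_2P_3| = √((40)² + (-9)²) = √1681 = 41
|P_3P_4| = √((12)² + (9)²) = √225 = 15
|P_4P_5| = √((-9)² + (40)²) = √1681 = 41
|P_5P_1| = √((-52)² + (0)²) = √2704 = 52
Perimeter = 41 + 41 + 15 + 41 + 52 = 190.

190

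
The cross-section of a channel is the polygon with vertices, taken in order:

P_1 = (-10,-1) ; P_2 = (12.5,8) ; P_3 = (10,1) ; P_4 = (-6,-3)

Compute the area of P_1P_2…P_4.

Apply the shoelace (surveyor's) formula: 2A = Σ (x_i·y_{i+1} − x_{i+1}·y_i), indices taken mod 4.
P_1→P_2: (-10)(8) − (12.5)(-1) = -67.5
P_2→P_3: (12.5)(1) − (10)(8) = -67.5
P_3→P_4: (10)(-3) − (-6)(1) = -24
P_4→P_1: (-6)(-1) − (-10)(-3) = -24
Σ = -183
Area = |Σ|/2 = 91.5.

91.5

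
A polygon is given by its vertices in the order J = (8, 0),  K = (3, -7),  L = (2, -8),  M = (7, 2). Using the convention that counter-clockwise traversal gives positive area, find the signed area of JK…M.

-11

Apply the shoelace formula: 2A = Σ (x_i·y_{i+1} − x_{i+1}·y_i), indices taken mod 4.
J→K: (8)(-7) − (3)(0) = -56
K→L: (3)(-8) − (2)(-7) = -10
L→M: (2)(2) − (7)(-8) = 60
M→J: (7)(0) − (8)(2) = -16
Σ = -22
Signed area = Σ/2 = -11 (negative ⇒ clockwise traversal).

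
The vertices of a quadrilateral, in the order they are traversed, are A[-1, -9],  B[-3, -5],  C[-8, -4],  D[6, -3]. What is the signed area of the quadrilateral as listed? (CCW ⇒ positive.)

-29.5

A→B: (-1)(-5) − (-3)(-9) = -22
B→C: (-3)(-4) − (-8)(-5) = -28
C→D: (-8)(-3) − (6)(-4) = 48
D→A: (6)(-9) − (-1)(-3) = -57
Σ = -59
Signed area = Σ/2 = -29.5 (negative ⇒ clockwise traversal).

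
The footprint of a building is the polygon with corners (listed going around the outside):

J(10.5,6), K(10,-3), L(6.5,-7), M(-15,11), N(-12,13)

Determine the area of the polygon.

Apply the shoelace (surveyor's) formula: 2A = Σ (x_i·y_{i+1} − x_{i+1}·y_i), indices taken mod 5.
Σ = (-91.5) + (-50.5) + (-33.5) + (-63) + (-208.5) = -447
Area = |Σ|/2 = 223.5.

223.5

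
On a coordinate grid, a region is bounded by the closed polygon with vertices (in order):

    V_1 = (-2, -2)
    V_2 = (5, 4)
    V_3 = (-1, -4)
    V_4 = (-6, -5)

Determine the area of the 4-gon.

Apply the shoelace (surveyor's) formula: 2A = Σ (x_i·y_{i+1} − x_{i+1}·y_i), indices taken mod 4.
V_1→V_2: (-2)(4) − (5)(-2) = 2
V_2→V_3: (5)(-4) − (-1)(4) = -16
V_3→V_4: (-1)(-5) − (-6)(-4) = -19
V_4→V_1: (-6)(-2) − (-2)(-5) = 2
Σ = -31
Area = |Σ|/2 = 15.5.

15.5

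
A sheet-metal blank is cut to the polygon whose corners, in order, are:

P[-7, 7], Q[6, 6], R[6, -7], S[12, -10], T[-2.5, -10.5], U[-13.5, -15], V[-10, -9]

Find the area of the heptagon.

277.375

Σ = (-84) + (-78) + (24) + (-151) + (-104.25) + (-28.5) + (-133) = -554.75
Area = |Σ|/2 = 277.375.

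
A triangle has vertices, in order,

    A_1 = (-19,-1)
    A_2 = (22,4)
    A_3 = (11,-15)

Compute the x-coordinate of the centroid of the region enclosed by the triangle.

14/3

Apply the surveyor's formula. First the cross-terms c_i = x_i·y_{i+1} − x_{i+1}·y_i:
  -54, -374, -296  ⇒  2A = -724, A = -362.
Then Σ (x_i + x_{i+1})·c_i = -10136, so x̄ = -10136 / (6·(-362)) = 14/3.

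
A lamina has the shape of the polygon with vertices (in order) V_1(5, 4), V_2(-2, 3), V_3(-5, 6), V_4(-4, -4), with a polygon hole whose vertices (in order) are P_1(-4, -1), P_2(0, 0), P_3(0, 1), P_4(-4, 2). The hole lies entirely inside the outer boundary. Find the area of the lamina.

29

Outer boundary:
Apply the shoelace (surveyor's) formula: 2A = Σ (x_i·y_{i+1} − x_{i+1}·y_i), indices taken mod 4.
V_1→V_2: (5)(3) − (-2)(4) = 23
V_2→V_3: (-2)(6) − (-5)(3) = 3
V_3→V_4: (-5)(-4) − (-4)(6) = 44
V_4→V_1: (-4)(4) − (5)(-4) = 4
Σ = 74
Area = |Σ|/2 = 37.
Hole:
Apply the shoelace formula: 2A = Σ (x_i·y_{i+1} − x_{i+1}·y_i), indices taken mod 4.
Σ = (0) + (0) + (4) + (12) = 16
Area = |Σ|/2 = 8.
Net area = 37 − 8 = 29.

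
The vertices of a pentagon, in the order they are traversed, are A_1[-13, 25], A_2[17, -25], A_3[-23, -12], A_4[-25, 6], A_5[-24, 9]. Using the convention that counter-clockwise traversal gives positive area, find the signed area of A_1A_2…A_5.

Apply the surveyor's formula: 2A = Σ (x_i·y_{i+1} − x_{i+1}·y_i), indices taken mod 5.
Σ = (-100) + (-779) + (-438) + (-81) + (-483) = -1881
Signed area = Σ/2 = -940.5 (negative ⇒ clockwise traversal).

-940.5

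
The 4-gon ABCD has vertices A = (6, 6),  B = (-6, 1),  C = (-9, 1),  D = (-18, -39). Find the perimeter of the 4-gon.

108

|AB| = √((-12)² + (-5)²) = √169 = 13
|BC| = √((-3)² + (0)²) = √9 = 3
|CD| = √((-9)² + (-40)²) = √1681 = 41
|DA| = √((24)² + (45)²) = √2601 = 51
Perimeter = 13 + 3 + 41 + 51 = 108.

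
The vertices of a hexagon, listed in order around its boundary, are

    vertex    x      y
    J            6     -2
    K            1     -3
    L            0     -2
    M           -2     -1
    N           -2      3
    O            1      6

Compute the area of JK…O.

41.5

Apply the surveyor's formula: 2A = Σ (x_i·y_{i+1} − x_{i+1}·y_i), indices taken mod 6.
Σ = (-16) + (-2) + (-4) + (-8) + (-15) + (-38) = -83
Area = |Σ|/2 = 41.5.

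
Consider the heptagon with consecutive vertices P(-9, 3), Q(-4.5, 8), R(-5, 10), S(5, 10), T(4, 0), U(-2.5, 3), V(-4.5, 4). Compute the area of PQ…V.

82.75

Apply the shoelace formula: 2A = Σ (x_i·y_{i+1} − x_{i+1}·y_i), indices taken mod 7.
Σ = (-58.5) + (-5) + (-100) + (-40) + (12) + (3.5) + (22.5) = -165.5
Area = |Σ|/2 = 82.75.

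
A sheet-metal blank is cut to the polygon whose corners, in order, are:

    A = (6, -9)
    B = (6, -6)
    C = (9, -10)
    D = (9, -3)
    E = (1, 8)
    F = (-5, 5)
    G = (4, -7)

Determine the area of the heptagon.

108

Apply the shoelace formula: 2A = Σ (x_i·y_{i+1} − x_{i+1}·y_i), indices taken mod 7.
Σ = (18) + (-6) + (63) + (75) + (45) + (15) + (6) = 216
Area = |Σ|/2 = 108.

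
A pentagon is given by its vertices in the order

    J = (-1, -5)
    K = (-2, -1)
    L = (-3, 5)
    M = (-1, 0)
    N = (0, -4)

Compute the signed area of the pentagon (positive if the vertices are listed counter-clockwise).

Apply the surveyor's formula: 2A = Σ (x_i·y_{i+1} − x_{i+1}·y_i), indices taken mod 5.
Cross-terms: -9, -13, 5, 4, -4  ⇒  Σ = -17
Signed area = Σ/2 = -8.5 (negative ⇒ clockwise traversal).

-8.5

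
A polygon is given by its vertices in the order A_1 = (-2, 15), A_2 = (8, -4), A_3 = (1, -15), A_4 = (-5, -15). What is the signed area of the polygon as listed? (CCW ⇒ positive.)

Apply the shoelace (surveyor's) formula: 2A = Σ (x_i·y_{i+1} − x_{i+1}·y_i), indices taken mod 4.
Σ = (-112) + (-116) + (-90) + (-105) = -423
Signed area = Σ/2 = -211.5 (negative ⇒ clockwise traversal).

-211.5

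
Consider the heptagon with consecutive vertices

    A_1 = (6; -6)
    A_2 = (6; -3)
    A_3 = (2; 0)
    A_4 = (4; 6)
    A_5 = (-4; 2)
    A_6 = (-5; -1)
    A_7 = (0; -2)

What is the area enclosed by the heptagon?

Σ = (18) + (6) + (12) + (32) + (14) + (10) + (12) = 104
Area = |Σ|/2 = 52.

52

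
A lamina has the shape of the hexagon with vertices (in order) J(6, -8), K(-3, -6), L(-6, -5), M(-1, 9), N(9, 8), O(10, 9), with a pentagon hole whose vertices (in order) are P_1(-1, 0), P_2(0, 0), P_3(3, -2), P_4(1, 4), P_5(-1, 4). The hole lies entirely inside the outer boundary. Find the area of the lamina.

168

Outer boundary:
Apply the surveyor's formula: 2A = Σ (x_i·y_{i+1} − x_{i+1}·y_i), indices taken mod 6.
Cross-terms: -60, -21, -59, -89, 1, -134  ⇒  Σ = -362
Area = |Σ|/2 = 181.
Hole:
Cross-terms: 0, 0, 14, 8, 4  ⇒  Σ = 26
Area = |Σ|/2 = 13.
Net area = 181 − 13 = 168.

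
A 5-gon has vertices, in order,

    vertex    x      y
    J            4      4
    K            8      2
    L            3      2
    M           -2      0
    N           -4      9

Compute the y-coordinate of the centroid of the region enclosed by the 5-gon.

467/120

Apply Gauss's area formula. First the cross-terms c_i = x_i·y_{i+1} − x_{i+1}·y_i:
  -24, 10, 4, -18, -52  ⇒  2A = -80, A = -40.
Then Σ (y_i + y_{i+1})·c_i = -934, so ȳ = -934 / (6·(-40)) = 467/120.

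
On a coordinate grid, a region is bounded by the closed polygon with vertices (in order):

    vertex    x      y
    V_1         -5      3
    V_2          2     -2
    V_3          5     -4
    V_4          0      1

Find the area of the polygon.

V_1→V_2: (-5)(-2) − (2)(3) = 4
V_2→V_3: (2)(-4) − (5)(-2) = 2
V_3→V_4: (5)(1) − (0)(-4) = 5
V_4→V_1: (0)(3) − (-5)(1) = 5
Σ = 16
Area = |Σ|/2 = 8.

8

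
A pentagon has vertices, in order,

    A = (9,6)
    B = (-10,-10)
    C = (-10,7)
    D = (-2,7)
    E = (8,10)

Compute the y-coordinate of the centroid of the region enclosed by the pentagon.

353/187

Apply Gauss's area formula. First the cross-terms c_i = x_i·y_{i+1} − x_{i+1}·y_i:
  -30, -170, -56, -76, -42  ⇒  2A = -374, A = -187.
Then Σ (y_i + y_{i+1})·c_i = -2118, so ȳ = -2118 / (6·(-187)) = 353/187.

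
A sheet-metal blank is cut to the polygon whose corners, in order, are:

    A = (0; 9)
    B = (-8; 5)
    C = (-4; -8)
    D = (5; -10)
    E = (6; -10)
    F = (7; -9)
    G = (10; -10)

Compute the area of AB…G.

Σ = (72) + (84) + (80) + (10) + (16) + (20) + (90) = 372
Area = |Σ|/2 = 186.

186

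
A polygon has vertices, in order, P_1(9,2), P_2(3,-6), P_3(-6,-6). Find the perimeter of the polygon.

36

|P_1P_2| = √((-6)² + (-8)²) = √100 = 10
|P_2P_3| = √((-9)² + (0)²) = √81 = 9
|P_3P_1| = √((15)² + (8)²) = √289 = 17
Perimeter = 10 + 9 + 17 = 36.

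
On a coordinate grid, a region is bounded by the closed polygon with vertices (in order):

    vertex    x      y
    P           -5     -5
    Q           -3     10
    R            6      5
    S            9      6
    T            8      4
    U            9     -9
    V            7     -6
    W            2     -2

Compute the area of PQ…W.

Σ = (-65) + (-75) + (-9) + (-12) + (-108) + (9) + (-2) + (-20) = -282
Area = |Σ|/2 = 141.

141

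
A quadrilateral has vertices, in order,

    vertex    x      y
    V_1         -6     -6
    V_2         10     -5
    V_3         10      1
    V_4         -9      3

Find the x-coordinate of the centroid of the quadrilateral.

Apply the shoelace (surveyor's) formula. First the cross-terms c_i = x_i·y_{i+1} − x_{i+1}·y_i:
  90, 60, 39, 72  ⇒  2A = 261, A = 130.5.
Then Σ (x_i + x_{i+1})·c_i = 519, so x̄ = 519 / (6·130.5) = 173/261.

173/261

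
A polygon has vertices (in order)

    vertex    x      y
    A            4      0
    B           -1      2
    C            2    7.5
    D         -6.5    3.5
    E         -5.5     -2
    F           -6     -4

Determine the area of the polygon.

55.25

Apply the shoelace (surveyor's) formula: 2A = Σ (x_i·y_{i+1} − x_{i+1}·y_i), indices taken mod 6.
Σ = (8) + (-11.5) + (55.75) + (32.25) + (10) + (16) = 110.5
Area = |Σ|/2 = 55.25.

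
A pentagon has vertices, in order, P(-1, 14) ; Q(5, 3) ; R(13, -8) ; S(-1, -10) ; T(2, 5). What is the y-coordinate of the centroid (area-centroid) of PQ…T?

Apply the surveyor's formula. First the cross-terms c_i = x_i·y_{i+1} − x_{i+1}·y_i:
  -73, -79, -138, 15, 33  ⇒  2A = -242, A = -121.
Then Σ (y_i + y_{i+1})·c_i = 2190, so ȳ = 2190 / (6·(-121)) = -365/121.

-365/121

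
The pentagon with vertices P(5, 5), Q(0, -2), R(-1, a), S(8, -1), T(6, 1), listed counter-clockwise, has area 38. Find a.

Write out the shoelace sum; only the two edges meeting at R involve a:
2·Area = [(0·a − (-1)·(-2)) + ((-1)·(-1) − 8·a)] + 29
       = -8·a + 28 = 76
⇒ a = -6.

-6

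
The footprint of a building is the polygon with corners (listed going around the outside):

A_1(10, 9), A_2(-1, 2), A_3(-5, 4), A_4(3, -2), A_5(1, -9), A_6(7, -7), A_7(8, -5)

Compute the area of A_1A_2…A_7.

103.5

Apply the surveyor's formula: 2A = Σ (x_i·y_{i+1} − x_{i+1}·y_i), indices taken mod 7.
Σ = (29) + (6) + (-2) + (-25) + (56) + (21) + (122) = 207
Area = |Σ|/2 = 103.5.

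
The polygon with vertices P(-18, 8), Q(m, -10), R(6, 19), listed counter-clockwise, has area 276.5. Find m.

-7

The doubled signed area Σ (x_i y_{i+1} − x_{i+1} y_i) is linear in m.
With m=0 it equals 630; the coefficient of m is 11 (from the two edges through Q).
So 11·m + 630 = 2·276.5 = 553 ⇒ m = -7.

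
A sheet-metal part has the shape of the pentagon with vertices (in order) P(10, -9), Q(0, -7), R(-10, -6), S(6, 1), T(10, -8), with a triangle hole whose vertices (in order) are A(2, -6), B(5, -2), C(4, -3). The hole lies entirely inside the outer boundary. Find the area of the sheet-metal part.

90.5

Outer boundary:
Apply the shoelace formula: 2A = Σ (x_i·y_{i+1} − x_{i+1}·y_i), indices taken mod 5.
Cross-terms: -70, -70, 26, -58, -10  ⇒  Σ = -182
Area = |Σ|/2 = 91.
Hole:
Apply the surveyor's formula: 2A = Σ (x_i·y_{i+1} − x_{i+1}·y_i), indices taken mod 3.
A→B: (2)(-2) − (5)(-6) = 26
B→C: (5)(-3) − (4)(-2) = -7
C→A: (4)(-6) − (2)(-3) = -18
Σ = 1
Area = |Σ|/2 = 0.5.
Net area = 91 − 0.5 = 90.5.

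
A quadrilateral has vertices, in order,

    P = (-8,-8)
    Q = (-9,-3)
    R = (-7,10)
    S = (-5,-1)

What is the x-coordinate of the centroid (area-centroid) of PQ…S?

-746/105

Apply the shoelace formula. First the cross-terms c_i = x_i·y_{i+1} − x_{i+1}·y_i:
  -48, -111, 57, 32  ⇒  2A = -70, A = -35.
Then Σ (x_i + x_{i+1})·c_i = 1492, so x̄ = 1492 / (6·(-35)) = -746/105.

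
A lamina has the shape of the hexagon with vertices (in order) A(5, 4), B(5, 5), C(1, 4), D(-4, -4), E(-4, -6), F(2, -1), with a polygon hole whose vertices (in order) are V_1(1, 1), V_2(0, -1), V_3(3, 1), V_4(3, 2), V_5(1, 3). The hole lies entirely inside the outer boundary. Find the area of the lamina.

Outer boundary:
Apply Gauss's area formula: 2A = Σ (x_i·y_{i+1} − x_{i+1}·y_i), indices taken mod 6.
Σ = (5) + (15) + (12) + (8) + (16) + (13) = 69
Area = |Σ|/2 = 34.5.
Hole:
Apply the shoelace formula: 2A = Σ (x_i·y_{i+1} − x_{i+1}·y_i), indices taken mod 5.
Σ = (-1) + (3) + (3) + (7) + (-2) = 10
Area = |Σ|/2 = 5.
Net area = 34.5 − 5 = 29.5.

29.5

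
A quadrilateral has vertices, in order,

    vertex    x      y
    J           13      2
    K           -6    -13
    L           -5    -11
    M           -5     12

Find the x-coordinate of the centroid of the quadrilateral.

56/57

Apply the shoelace formula. First the cross-terms c_i = x_i·y_{i+1} − x_{i+1}·y_i:
  -157, 1, -115, -166  ⇒  2A = -437, A = -218.5.
Then Σ (x_i + x_{i+1})·c_i = -1288, so x̄ = -1288 / (6·(-218.5)) = 56/57.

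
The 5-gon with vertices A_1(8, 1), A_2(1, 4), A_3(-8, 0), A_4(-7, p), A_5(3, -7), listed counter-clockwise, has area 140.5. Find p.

Write out the shoelace sum; only the two edges meeting at A_4 involve p:
2·Area = [((-8)·p − (-7)·0) + ((-7)·(-7) − 3·p)] + 122
       = -11·p + 171 = 281
⇒ p = -10.

-10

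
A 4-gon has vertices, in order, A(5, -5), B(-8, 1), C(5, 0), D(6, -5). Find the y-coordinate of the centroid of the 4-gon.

-31/21

Apply the surveyor's formula. First the cross-terms c_i = x_i·y_{i+1} − x_{i+1}·y_i:
  -35, -5, -25, -5  ⇒  2A = -70, A = -35.
Then Σ (y_i + y_{i+1})·c_i = 310, so ȳ = 310 / (6·(-35)) = -31/21.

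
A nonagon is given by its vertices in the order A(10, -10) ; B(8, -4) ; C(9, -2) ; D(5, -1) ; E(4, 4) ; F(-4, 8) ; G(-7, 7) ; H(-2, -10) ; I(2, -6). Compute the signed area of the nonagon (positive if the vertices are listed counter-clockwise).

158.5

Apply Gauss's area formula: 2A = Σ (x_i·y_{i+1} − x_{i+1}·y_i), indices taken mod 9.
A→B: (10)(-4) − (8)(-10) = 40
B→C: (8)(-2) − (9)(-4) = 20
C→D: (9)(-1) − (5)(-2) = 1
D→E: (5)(4) − (4)(-1) = 24
E→F: (4)(8) − (-4)(4) = 48
F→G: (-4)(7) − (-7)(8) = 28
G→H: (-7)(-10) − (-2)(7) = 84
H→I: (-2)(-6) − (2)(-10) = 32
I→A: (2)(-10) − (10)(-6) = 40
Σ = 317
Signed area = Σ/2 = 158.5 (positive ⇒ counter-clockwise traversal).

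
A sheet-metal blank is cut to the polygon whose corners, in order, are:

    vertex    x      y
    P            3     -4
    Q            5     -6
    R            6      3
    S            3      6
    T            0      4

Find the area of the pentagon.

40

Apply Gauss's area formula: 2A = Σ (x_i·y_{i+1} − x_{i+1}·y_i), indices taken mod 5.
P→Q: (3)(-6) − (5)(-4) = 2
Q→R: (5)(3) − (6)(-6) = 51
R→S: (6)(6) − (3)(3) = 27
S→T: (3)(4) − (0)(6) = 12
T→P: (0)(-4) − (3)(4) = -12
Σ = 80
Area = |Σ|/2 = 40.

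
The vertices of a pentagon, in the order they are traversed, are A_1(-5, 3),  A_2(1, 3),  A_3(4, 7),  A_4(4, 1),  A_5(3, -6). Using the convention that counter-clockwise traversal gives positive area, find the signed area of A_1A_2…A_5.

-47.5

Σ = (-18) + (-5) + (-24) + (-27) + (-21) = -95
Signed area = Σ/2 = -47.5 (negative ⇒ clockwise traversal).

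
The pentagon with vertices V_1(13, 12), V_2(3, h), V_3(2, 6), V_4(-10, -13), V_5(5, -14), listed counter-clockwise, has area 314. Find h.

15

The doubled signed area Σ (x_i y_{i+1} − x_{i+1} y_i) is linear in h.
With h=0 it equals 463; the coefficient of h is 11 (from the two edges through V_2).
So 11·h + 463 = 2·314 = 628 ⇒ h = 15.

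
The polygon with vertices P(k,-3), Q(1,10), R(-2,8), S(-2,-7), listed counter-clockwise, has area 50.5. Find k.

2

Write out the shoelace sum; only the two edges meeting at P involve k:
2·Area = [((-2)·(-3) − k·(-7)) + (k·10 − 1·(-3))] + 58
       = 17·k + 67 = 101
⇒ k = 2.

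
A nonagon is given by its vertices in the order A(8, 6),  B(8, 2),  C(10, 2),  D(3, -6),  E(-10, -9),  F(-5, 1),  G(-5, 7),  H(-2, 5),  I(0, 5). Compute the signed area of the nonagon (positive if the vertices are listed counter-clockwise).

Apply Gauss's area formula: 2A = Σ (x_i·y_{i+1} − x_{i+1}·y_i), indices taken mod 9.
Cross-terms: -32, -4, -66, -87, -55, -30, -11, -10, -40  ⇒  Σ = -335
Signed area = Σ/2 = -167.5 (negative ⇒ clockwise traversal).

-167.5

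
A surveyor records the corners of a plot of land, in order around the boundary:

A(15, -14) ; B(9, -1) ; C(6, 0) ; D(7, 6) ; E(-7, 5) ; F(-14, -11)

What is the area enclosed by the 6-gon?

369

Cross-terms: 111, 6, 36, 77, 147, 361  ⇒  Σ = 738
Area = |Σ|/2 = 369.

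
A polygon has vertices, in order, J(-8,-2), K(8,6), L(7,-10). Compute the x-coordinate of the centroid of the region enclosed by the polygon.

Apply the shoelace (surveyor's) formula. First the cross-terms c_i = x_i·y_{i+1} − x_{i+1}·y_i:
  -32, -122, -94  ⇒  2A = -248, A = -124.
Then Σ (x_i + x_{i+1})·c_i = -1736, so x̄ = -1736 / (6·(-124)) = 7/3.

7/3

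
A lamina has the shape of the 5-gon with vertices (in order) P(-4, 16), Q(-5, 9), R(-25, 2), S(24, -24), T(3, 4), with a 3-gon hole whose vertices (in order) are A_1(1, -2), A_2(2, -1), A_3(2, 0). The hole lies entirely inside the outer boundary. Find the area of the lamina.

Outer boundary:
Apply the shoelace (surveyor's) formula: 2A = Σ (x_i·y_{i+1} − x_{i+1}·y_i), indices taken mod 5.
Σ = (44) + (215) + (552) + (168) + (64) = 1043
Area = |Σ|/2 = 521.5.
Hole:
Cross-terms: 3, 2, -4  ⇒  Σ = 1
Area = |Σ|/2 = 0.5.
Net area = 521.5 − 0.5 = 521.

521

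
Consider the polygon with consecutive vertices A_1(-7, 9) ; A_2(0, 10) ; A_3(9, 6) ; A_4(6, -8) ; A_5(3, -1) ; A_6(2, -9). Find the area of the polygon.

Cross-terms: -70, -90, -108, 18, -25, -45  ⇒  Σ = -320
Area = |Σ|/2 = 160.

160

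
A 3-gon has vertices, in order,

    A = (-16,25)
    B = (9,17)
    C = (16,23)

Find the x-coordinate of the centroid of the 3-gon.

3

Apply the shoelace formula. First the cross-terms c_i = x_i·y_{i+1} − x_{i+1}·y_i:
  -497, -65, 768  ⇒  2A = 206, A = 103.
Then Σ (x_i + x_{i+1})·c_i = 1854, so x̄ = 1854 / (6·103) = 3.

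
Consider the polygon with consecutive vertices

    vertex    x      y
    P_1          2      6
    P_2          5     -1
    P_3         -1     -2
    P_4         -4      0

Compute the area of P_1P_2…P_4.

37.5

Σ = (-32) + (-11) + (-8) + (-24) = -75
Area = |Σ|/2 = 37.5.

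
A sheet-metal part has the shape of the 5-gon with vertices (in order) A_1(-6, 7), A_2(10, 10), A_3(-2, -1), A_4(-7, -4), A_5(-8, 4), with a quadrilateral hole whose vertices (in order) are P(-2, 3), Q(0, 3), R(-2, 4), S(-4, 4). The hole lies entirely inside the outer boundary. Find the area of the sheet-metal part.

103.5

Outer boundary:
Cross-terms: -130, 10, 1, -60, -32  ⇒  Σ = -211
Area = |Σ|/2 = 105.5.
Hole:
P→Q: (-2)(3) − (0)(3) = -6
Q→R: (0)(4) − (-2)(3) = 6
R→S: (-2)(4) − (-4)(4) = 8
S→P: (-4)(3) − (-2)(4) = -4
Σ = 4
Area = |Σ|/2 = 2.
Net area = 105.5 − 2 = 103.5.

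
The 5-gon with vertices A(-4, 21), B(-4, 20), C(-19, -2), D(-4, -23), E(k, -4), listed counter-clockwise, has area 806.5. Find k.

18

Write out the shoelace sum; only the two edges meeting at E involve k:
2·Area = [((-4)·(-4) − k·(-23)) + (k·21 − (-4)·(-4))] + 821
       = 44·k + 821 = 1613
⇒ k = 18.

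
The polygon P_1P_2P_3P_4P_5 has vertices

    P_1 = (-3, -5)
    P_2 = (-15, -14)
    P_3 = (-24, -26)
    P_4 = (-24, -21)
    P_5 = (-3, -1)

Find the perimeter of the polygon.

|P_1P_2| = √((-12)² + (-9)²) = √225 = 15
|P_2P_3| = √((-9)² + (-12)²) = √225 = 15
|P_3P_4| = √((0)² + (5)²) = √25 = 5
|P_4P_5| = √((21)² + (20)²) = √841 = 29
|P_5P_1| = √((0)² + (-4)²) = √16 = 4
Perimeter = 15 + 15 + 5 + 29 + 4 = 68.

68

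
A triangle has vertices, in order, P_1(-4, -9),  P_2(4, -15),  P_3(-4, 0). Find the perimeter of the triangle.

36

|P_1P_2| = √((8)² + (-6)²) = √100 = 10
|P_2P_3| = √((-8)² + (15)²) = √289 = 17
|P_3P_1| = √((0)² + (-9)²) = √81 = 9
Perimeter = 10 + 17 + 9 = 36.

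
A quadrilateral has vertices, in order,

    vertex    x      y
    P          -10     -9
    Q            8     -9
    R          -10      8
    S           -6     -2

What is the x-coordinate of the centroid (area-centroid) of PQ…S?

Apply the shoelace (surveyor's) formula. First the cross-terms c_i = x_i·y_{i+1} − x_{i+1}·y_i:
  162, -26, 68, 34  ⇒  2A = 238, A = 119.
Then Σ (x_i + x_{i+1})·c_i = -1904, so x̄ = -1904 / (6·119) = -8/3.

-8/3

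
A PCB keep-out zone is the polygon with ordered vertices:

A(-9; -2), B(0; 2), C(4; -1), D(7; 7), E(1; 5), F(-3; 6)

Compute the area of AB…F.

59

A→B: (-9)(2) − (0)(-2) = -18
B→C: (0)(-1) − (4)(2) = -8
C→D: (4)(7) − (7)(-1) = 35
D→E: (7)(5) − (1)(7) = 28
E→F: (1)(6) − (-3)(5) = 21
F→A: (-3)(-2) − (-9)(6) = 60
Σ = 118
Area = |Σ|/2 = 59.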